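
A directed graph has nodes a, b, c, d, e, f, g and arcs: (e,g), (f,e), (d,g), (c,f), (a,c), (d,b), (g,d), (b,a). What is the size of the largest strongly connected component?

7

{a, b, c, d, e, f, g} are all mutually reachable — one SCC of size 7.
The largest has 7 vertices.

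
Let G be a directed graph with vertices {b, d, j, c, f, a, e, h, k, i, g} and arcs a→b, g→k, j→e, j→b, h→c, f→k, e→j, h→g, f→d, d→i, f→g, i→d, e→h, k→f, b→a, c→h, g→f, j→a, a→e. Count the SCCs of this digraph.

{a, b, e, j} are all mutually reachable — one SCC of size 4.
{f, g, k} are all mutually reachable — one SCC of size 3.
{c, h} are all mutually reachable — one SCC of size 2.
{d, i} are all mutually reachable — one SCC of size 2.
That gives 4 strongly connected components.

4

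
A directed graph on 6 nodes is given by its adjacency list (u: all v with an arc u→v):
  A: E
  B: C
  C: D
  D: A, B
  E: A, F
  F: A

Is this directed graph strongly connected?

No

There is no directed path from A to D, so the graph is not strongly connected.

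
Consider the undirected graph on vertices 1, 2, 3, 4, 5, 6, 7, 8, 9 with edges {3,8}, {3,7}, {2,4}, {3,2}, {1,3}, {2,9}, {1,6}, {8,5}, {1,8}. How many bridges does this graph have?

The edges on the cycle 1-3-8-1 are not bridges since each lies on that cycle.
But removing 2 - 9 disconnects 2 from 9; removing 5 - 8 disconnects 5 from 8; removing 2 - 4 disconnects 2 from 4; removing 1 - 6 disconnects 1 from 6 — these are bridges.
In total 6 edges are bridges.

6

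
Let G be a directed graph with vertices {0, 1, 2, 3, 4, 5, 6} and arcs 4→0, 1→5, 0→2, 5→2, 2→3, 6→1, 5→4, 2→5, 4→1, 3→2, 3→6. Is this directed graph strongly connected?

Yes

From 0 we can reach every vertex (0, 1, 2, 3, 4, 5, 6), and every vertex can reach 0 (0, 1, 2, 3, 4, 5, 6). So the whole graph is one strongly connected component.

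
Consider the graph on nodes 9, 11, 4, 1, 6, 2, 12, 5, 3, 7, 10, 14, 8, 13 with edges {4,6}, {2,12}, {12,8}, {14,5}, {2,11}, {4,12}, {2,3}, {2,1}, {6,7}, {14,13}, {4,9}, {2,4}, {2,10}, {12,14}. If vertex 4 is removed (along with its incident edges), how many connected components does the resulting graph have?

3

With 4 gone, the remaining components are: {9}; {6, 7}; {1, 2, 3, 5, 8, 10, 11, 12, 13, 14}.
That is 3 components.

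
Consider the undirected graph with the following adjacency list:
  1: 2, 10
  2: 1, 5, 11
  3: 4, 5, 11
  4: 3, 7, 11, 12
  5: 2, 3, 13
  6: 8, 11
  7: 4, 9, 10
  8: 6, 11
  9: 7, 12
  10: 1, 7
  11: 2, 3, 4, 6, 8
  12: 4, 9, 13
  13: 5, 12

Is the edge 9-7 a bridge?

No

After removing 9-7, the path 9-12-4-7 still connects them, so the edge is not a bridge.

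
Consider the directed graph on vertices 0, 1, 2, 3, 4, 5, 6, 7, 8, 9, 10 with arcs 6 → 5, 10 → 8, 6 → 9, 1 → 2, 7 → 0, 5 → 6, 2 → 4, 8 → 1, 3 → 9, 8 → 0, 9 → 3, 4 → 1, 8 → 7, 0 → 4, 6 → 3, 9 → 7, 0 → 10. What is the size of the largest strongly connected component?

4

{0, 7, 8, 10} are all mutually reachable — one SCC of size 4.
{1, 2, 4} are all mutually reachable — one SCC of size 3.
{5, 6} are all mutually reachable — one SCC of size 2.
{3, 9} are all mutually reachable — one SCC of size 2.
The largest has 4 vertices.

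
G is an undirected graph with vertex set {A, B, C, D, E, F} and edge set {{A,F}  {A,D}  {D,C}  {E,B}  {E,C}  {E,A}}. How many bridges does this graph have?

The edges on the cycle E-A-D-C-E are not bridges since each lies on that cycle.
But removing A–F disconnects A from F; removing E–B disconnects E from B — these are bridges.
That makes 2 bridges.

2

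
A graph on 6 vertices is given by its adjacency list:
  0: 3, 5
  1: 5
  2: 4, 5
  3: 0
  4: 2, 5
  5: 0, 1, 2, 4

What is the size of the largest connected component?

Starting from 0 we can reach 0, 1, 2, 3, 4, 5. That is one component of size 6.
The largest has 6 vertices.

6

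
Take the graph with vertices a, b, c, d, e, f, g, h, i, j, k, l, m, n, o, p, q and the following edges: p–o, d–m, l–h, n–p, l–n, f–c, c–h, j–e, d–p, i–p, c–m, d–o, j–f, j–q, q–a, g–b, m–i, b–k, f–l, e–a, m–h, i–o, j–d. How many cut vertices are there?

Removing b increases the component count from 2 to 3, so b is a cut vertex.
Removing j increases the component count from 2 to 3, so j is a cut vertex.
By contrast removing d leaves 2 components; it is not a cut vertex. No other vertex is a cut vertex either.

2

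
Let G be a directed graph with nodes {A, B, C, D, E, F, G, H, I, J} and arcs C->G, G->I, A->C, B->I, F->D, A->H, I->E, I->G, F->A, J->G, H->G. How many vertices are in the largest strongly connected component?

{G, I} are all mutually reachable — one SCC of size 2.
{F} is an SCC by itself.
{D} is an SCC by itself.
{E} is an SCC by itself.
{J} is an SCC by itself.
(and 4 more singleton SCCs)
The largest has 2 vertices.

2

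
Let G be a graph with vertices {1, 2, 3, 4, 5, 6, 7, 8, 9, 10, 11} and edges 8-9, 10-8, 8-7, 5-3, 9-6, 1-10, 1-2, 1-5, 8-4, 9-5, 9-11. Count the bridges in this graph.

6

The edges on the cycle 1-10-8-9-5-1 are not bridges since each lies on that cycle.
But removing 8-4 disconnects 8 from 4; removing 1-2 disconnects 1 from 2; removing 11-9 disconnects 11 from 9; removing 9-6 disconnects 9 from 6 — these are bridges.
In total 6 edges are bridges.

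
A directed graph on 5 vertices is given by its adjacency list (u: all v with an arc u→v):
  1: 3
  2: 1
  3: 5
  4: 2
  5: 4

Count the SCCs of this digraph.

1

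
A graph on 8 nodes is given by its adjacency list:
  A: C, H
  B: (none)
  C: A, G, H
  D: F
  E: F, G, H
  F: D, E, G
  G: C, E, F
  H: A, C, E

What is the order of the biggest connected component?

7

B is isolated — a component by itself.
Starting from A we can reach A, C, D, E, F, G, H. That is one component of size 7.
The largest has 7 vertices.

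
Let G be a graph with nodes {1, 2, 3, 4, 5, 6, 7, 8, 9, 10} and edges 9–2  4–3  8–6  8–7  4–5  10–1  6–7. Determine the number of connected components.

Starting from 1 we can reach 1, 10. That is one component of size 2.
Starting from 2 we can reach 2, 9. That is one component of size 2.
Starting from 6 we can reach 6, 7, 8. That is one component of size 3.
Starting from 3 we can reach 3, 4, 5. That is one component of size 3.
Total: 4 components.

4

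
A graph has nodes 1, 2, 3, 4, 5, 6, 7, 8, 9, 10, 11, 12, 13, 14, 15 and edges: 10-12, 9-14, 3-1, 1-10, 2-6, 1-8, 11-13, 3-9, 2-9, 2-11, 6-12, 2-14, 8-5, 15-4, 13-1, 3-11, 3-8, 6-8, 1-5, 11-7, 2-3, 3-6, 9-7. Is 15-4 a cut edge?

Removing 15-4 leaves no path between 15 and 4: the component count goes from 2 to 3. So it is a bridge.

Yes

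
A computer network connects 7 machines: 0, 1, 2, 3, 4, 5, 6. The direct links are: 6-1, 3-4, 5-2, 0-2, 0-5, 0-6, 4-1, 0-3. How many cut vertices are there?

1

Removing 0 increases the component count from 1 to 2, so 0 is a cut vertex.
By contrast removing 3 leaves 1 component; it is not a cut vertex. No other vertex is a cut vertex either.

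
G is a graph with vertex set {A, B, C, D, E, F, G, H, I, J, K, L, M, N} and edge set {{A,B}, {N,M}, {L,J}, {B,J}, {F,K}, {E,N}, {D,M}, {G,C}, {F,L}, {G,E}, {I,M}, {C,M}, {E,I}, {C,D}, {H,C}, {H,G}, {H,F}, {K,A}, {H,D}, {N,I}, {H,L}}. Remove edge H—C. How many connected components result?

H and C are still connected via H-G-C, so the component count stays at 1.

1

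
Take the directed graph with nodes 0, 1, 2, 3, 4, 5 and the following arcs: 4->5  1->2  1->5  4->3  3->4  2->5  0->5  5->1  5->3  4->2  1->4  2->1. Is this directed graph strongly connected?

There is no directed path from 4 to 0, so the graph is not strongly connected.

No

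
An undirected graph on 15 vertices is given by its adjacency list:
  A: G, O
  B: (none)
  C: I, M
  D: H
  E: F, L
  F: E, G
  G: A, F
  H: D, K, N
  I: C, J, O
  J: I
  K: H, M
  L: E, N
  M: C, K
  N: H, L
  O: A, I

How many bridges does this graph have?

2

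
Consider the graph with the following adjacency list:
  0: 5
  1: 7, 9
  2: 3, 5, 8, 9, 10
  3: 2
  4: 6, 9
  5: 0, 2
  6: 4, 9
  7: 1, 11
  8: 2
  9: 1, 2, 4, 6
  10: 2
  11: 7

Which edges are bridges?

0-5, 1-7, 1-9, 10-2, 11-7, 2-3, 2-5, 2-8, 2-9

The edges on the cycle 4-6-9-4 are not bridges since each lies on that cycle.
But removing 2-10 disconnects 2 from 10; removing 1-9 disconnects 1 from 9; removing 9-2 disconnects 9 from 2; removing 7-11 disconnects 7 from 11 — these are bridges.
In total 9 edges are bridges.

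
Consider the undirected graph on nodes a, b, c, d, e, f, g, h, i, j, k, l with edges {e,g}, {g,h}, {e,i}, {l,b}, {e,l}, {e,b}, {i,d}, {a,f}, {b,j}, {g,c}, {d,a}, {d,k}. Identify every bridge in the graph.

The edges on the cycle e-l-b-e are not bridges since each lies on that cycle.
But removing k-d disconnects k from d; removing i-d disconnects i from d; removing a-f disconnects a from f; removing e-g disconnects e from g — these are bridges.
In total 9 edges are bridges.

a-d, a-f, b-j, c-g, d-i, d-k, e-g, e-i, g-h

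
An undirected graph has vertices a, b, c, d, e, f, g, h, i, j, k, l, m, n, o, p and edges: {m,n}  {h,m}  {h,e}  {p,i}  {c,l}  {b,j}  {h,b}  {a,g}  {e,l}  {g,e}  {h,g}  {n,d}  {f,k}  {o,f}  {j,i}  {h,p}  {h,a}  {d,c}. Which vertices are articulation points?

f, h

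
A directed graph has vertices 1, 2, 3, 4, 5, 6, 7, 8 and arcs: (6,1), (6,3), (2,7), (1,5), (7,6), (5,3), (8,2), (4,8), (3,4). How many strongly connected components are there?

{1, 2, 3, 4, 5, 6, 7, 8} are all mutually reachable — one SCC of size 8.
That gives 1 strongly connected component.

1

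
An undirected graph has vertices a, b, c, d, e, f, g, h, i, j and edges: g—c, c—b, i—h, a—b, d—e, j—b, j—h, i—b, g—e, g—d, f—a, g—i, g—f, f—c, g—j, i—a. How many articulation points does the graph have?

1

Removing g increases the component count from 1 to 2, so g is a cut vertex.
By contrast removing h leaves 1 component; it is not a cut vertex. No other vertex is a cut vertex either.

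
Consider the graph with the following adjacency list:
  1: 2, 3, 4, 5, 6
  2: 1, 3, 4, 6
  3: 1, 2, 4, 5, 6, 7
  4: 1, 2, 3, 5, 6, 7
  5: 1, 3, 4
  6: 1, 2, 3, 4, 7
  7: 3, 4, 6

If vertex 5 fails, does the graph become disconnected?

Deleting 5 leaves 1 component (was 1) (its neighbors 1, 3, 4 remain connected to each other), so 5 is not a cut vertex.

No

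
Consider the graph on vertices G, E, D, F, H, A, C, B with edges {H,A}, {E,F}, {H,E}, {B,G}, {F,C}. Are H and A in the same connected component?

From H we can reach A, C, E, F, H, which includes A.

Yes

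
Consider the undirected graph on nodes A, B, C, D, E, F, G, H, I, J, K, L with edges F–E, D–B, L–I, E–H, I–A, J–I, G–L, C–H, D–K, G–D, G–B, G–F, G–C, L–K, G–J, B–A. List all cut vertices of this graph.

Removing G increases the component count from 1 to 2, so G is a cut vertex.
By contrast removing L leaves 1 component; it is not a cut vertex. No other vertex is a cut vertex either.

G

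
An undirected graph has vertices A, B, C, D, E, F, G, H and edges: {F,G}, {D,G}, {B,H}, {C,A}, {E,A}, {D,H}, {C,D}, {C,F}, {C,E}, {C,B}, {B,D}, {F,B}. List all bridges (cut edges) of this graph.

The edges on the cycle C-E-A-C are not bridges since each lies on that cycle.
Every edge lies on some cycle, so there are no bridges.

none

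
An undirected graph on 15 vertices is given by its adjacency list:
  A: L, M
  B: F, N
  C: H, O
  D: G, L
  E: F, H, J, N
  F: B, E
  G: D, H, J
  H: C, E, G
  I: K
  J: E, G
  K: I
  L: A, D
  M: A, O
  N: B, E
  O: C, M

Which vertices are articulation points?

Removing E increases the component count from 2 to 3, so E is a cut vertex.
By contrast removing M leaves 2 components; it is not a cut vertex. No other vertex is a cut vertex either.

E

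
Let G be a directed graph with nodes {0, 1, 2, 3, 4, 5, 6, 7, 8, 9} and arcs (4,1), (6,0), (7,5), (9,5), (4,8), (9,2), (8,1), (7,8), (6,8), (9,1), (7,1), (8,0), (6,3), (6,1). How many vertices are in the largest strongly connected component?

{0} is an SCC by itself.
{3} is an SCC by itself.
{2} is an SCC by itself.
{6} is an SCC by itself.
{1} is an SCC by itself.
(and 5 more singleton SCCs)
The largest has 1 vertex.

1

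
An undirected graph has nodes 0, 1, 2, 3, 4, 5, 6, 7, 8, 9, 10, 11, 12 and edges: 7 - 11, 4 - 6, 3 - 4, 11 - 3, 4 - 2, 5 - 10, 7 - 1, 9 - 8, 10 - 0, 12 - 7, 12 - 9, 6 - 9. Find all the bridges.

0-10, 1-7, 10-5, 2-4, 8-9

The edges on the cycle 12-7-11-3-4-6-9-12 are not bridges since each lies on that cycle.
But removing 7 - 1 disconnects 7 from 1; removing 10 - 0 disconnects 10 from 0; removing 8 - 9 disconnects 8 from 9; removing 5 - 10 disconnects 5 from 10 — these are bridges.
In total 5 edges are bridges.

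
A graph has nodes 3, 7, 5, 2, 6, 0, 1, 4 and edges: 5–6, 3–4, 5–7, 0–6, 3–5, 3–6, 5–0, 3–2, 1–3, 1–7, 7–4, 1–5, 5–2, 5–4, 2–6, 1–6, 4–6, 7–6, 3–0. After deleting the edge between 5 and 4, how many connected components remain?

5 and 4 are still connected via 5-3-4, so the component count stays at 1.

1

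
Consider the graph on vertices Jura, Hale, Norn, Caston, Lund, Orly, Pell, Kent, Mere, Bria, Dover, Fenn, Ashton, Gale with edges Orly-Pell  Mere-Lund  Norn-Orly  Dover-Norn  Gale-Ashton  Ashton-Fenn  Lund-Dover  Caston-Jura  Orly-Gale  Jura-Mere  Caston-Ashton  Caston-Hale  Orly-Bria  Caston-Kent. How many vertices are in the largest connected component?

14

Starting from Bria we can reach Bria, Fenn, Gale, Hale, Jura, Kent, Lund, Mere, Norn, Orly, Pell, Dover, Ashton, Caston. That is one component of size 14.
The largest has 14 vertices.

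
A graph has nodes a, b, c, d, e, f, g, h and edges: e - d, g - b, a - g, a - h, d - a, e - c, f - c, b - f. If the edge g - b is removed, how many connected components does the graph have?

g and b are still connected via g-a-d-e-c-f-b, so the component count stays at 1.

1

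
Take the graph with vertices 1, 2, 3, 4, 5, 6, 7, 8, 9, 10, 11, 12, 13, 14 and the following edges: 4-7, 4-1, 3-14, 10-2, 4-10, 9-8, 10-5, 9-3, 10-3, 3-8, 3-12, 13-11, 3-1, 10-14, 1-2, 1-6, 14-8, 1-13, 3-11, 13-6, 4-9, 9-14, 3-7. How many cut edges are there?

The edges on the cycle 1-13-6-1 are not bridges since each lies on that cycle.
But removing 12-3 disconnects 12 from 3; removing 10-5 disconnects 10 from 5 — these are bridges.
That makes 2 bridges.

2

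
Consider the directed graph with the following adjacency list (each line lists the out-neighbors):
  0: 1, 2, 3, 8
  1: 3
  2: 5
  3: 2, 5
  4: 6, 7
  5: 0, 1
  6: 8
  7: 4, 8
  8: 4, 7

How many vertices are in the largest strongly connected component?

{0, 1, 2, 3, 5} are all mutually reachable — one SCC of size 5.
{4, 6, 7, 8} are all mutually reachable — one SCC of size 4.
The largest has 5 vertices.

5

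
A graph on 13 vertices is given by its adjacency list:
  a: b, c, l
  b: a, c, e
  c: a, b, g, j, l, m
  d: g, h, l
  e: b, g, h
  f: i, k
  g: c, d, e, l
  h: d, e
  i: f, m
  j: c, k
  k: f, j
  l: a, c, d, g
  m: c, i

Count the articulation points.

1

Removing c increases the component count from 1 to 2, so c is a cut vertex.
By contrast removing f leaves 1 component; it is not a cut vertex. No other vertex is a cut vertex either.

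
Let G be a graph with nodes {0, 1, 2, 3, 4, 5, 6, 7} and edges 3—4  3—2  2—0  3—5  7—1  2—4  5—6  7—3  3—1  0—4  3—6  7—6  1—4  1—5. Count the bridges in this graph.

The edges on the cycle 3-1-4-0-2-3 are not bridges since each lies on that cycle.
Every edge lies on some cycle, so there are no bridges.

0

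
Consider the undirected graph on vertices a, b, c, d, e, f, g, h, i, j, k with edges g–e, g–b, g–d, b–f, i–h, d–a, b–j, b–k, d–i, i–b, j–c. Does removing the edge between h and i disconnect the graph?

Yes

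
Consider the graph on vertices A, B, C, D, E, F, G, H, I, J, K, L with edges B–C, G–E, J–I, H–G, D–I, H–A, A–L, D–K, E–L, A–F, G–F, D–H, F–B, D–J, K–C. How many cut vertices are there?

Removing D increases the component count from 1 to 2, so D is a cut vertex.
By contrast removing E leaves 1 component; it is not a cut vertex. No other vertex is a cut vertex either.

1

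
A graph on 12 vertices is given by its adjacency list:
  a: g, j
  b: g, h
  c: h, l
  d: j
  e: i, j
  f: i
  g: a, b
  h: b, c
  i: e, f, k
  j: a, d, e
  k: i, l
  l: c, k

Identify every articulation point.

Removing i increases the component count from 1 to 2, so i is a cut vertex.
Removing j increases the component count from 1 to 2, so j is a cut vertex.
By contrast removing a leaves 1 component; it is not a cut vertex. No other vertex is a cut vertex either.

i, j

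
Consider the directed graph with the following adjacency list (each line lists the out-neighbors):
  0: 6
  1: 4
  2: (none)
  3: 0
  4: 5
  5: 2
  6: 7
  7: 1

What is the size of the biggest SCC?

1

{6} is an SCC by itself.
{3} is an SCC by itself.
{1} is an SCC by itself.
{4} is an SCC by itself.
{0} is an SCC by itself.
(and 3 more singleton SCCs)
The largest has 1 vertex.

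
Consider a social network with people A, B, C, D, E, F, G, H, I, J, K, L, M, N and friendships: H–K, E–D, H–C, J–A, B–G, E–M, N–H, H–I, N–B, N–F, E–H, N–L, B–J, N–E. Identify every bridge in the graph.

The edges on the cycle N-E-H-N are not bridges since each lies on that cycle.
But removing J–A disconnects J from A; removing G–B disconnects G from B; removing N–F disconnects N from F; removing H–K disconnects H from K — these are bridges.
In total 11 edges are bridges.

A-J, B-G, B-J, B-N, C-H, D-E, E-M, F-N, H-I, H-K, L-N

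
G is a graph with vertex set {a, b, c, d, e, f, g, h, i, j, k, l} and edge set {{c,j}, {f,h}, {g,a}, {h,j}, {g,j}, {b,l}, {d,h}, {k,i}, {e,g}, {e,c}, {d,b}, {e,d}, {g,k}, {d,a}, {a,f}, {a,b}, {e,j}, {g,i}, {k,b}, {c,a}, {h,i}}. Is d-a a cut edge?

No

After removing d-a, the path d-b-a still connects them, so the edge is not a bridge.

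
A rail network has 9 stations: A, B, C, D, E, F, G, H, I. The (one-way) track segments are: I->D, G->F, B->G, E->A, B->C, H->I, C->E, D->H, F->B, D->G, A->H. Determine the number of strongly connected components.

{A, B, C, D, E, F, G, H, I} are all mutually reachable — one SCC of size 9.
That gives 1 strongly connected component.

1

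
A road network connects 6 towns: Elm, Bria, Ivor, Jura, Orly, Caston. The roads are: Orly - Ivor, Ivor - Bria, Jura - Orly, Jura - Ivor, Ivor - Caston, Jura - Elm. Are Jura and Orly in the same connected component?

Yes

From Jura we can reach Elm, Bria, Ivor, Jura, Orly, Caston, which includes Orly.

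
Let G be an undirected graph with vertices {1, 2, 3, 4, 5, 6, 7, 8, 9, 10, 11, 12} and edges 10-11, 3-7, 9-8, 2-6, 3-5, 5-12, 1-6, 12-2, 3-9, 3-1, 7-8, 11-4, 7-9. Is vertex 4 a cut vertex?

No

Deleting 4 leaves 2 components (was 2), so 4 is not a cut vertex.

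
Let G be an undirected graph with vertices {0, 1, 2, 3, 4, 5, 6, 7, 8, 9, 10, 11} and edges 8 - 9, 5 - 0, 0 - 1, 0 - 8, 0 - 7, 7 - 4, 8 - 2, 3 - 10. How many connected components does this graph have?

6 is isolated — a component by itself.
11 is isolated — a component by itself.
Starting from 3 we can reach 3, 10. That is one component of size 2.
Starting from 0 we can reach 0, 1, 2, 4, 5, 7, 8, 9. That is one component of size 8.
Total: 4 components.

4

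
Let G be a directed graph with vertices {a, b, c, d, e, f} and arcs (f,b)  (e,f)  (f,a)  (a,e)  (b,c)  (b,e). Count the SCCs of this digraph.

{a, b, e, f} are all mutually reachable — one SCC of size 4.
{c} is an SCC by itself.
{d} is an SCC by itself.
That gives 3 strongly connected components.

3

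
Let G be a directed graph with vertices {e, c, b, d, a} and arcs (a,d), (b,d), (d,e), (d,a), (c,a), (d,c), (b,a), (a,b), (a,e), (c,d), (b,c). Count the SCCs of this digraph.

2

{a, b, c, d} are all mutually reachable — one SCC of size 4.
{e} is an SCC by itself.
That gives 2 strongly connected components.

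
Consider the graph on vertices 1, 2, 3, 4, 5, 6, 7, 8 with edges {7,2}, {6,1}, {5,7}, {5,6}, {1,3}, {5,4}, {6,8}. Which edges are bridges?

removing 1–3 disconnects 1 from 3; removing 5–4 disconnects 5 from 4; removing 6–5 disconnects 6 from 5; removing 5–7 disconnects 5 from 7 — these are bridges.
In total 7 edges are bridges.

1-3, 1-6, 2-7, 4-5, 5-6, 5-7, 6-8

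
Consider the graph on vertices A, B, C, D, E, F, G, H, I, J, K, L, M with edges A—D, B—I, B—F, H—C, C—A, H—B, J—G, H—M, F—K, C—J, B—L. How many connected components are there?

2

E is isolated — a component by itself.
Starting from A we can reach A, B, C, D, F, G, H, I, J, K, L, M. That is one component of size 12.
Total: 2 components.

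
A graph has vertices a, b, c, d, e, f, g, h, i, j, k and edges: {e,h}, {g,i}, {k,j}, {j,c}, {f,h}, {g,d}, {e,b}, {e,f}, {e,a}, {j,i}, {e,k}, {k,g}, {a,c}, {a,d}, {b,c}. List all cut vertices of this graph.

e

Removing e increases the component count from 1 to 2, so e is a cut vertex.
By contrast removing h leaves 1 component; it is not a cut vertex. No other vertex is a cut vertex either.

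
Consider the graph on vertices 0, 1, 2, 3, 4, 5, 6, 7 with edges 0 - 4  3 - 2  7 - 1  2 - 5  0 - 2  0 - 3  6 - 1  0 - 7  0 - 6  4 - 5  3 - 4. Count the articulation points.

Removing 0 increases the component count from 1 to 2, so 0 is a cut vertex.
By contrast removing 7 leaves 1 component; it is not a cut vertex. No other vertex is a cut vertex either.

1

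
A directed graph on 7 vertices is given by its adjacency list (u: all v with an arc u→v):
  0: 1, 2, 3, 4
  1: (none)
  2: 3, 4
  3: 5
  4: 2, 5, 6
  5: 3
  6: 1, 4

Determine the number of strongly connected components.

4

{2, 4, 6} are all mutually reachable — one SCC of size 3.
{3, 5} are all mutually reachable — one SCC of size 2.
{0} is an SCC by itself.
{1} is an SCC by itself.
That gives 4 strongly connected components.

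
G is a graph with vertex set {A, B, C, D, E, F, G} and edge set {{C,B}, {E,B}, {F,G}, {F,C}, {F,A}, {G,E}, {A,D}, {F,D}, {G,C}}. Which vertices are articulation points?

F

Removing F increases the component count from 1 to 2, so F is a cut vertex.
By contrast removing A leaves 1 component; it is not a cut vertex. No other vertex is a cut vertex either.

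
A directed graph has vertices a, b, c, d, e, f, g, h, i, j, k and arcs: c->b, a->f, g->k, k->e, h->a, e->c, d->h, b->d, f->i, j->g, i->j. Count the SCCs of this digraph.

1

{a, b, c, d, e, f, g, h, i, j, k} are all mutually reachable — one SCC of size 11.
That gives 1 strongly connected component.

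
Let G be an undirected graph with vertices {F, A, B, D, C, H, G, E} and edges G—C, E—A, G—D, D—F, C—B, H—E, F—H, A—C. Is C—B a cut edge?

Yes

Removing C—B leaves no path between C and B: the component count goes from 1 to 2. So it is a bridge.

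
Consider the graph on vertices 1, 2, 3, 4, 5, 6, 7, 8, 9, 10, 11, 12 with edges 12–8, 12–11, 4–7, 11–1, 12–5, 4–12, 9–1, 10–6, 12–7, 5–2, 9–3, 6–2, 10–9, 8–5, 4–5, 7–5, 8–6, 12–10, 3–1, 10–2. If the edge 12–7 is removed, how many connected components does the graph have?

1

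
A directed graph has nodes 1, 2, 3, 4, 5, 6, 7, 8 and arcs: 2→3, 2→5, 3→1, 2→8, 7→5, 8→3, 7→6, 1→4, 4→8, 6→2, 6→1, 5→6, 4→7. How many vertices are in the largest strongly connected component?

8

{1, 2, 3, 4, 5, 6, 7, 8} are all mutually reachable — one SCC of size 8.
The largest has 8 vertices.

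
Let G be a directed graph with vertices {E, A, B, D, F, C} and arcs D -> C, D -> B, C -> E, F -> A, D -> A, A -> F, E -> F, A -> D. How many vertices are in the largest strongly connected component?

5

{A, C, D, E, F} are all mutually reachable — one SCC of size 5.
{B} is an SCC by itself.
The largest has 5 vertices.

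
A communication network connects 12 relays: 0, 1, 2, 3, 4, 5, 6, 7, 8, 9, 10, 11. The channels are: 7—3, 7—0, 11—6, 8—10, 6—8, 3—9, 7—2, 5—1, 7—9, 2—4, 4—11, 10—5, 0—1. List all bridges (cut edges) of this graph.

The edges on the cycle 7-3-9-7 are not bridges since each lies on that cycle.
Every edge lies on some cycle, so there are no bridges.

none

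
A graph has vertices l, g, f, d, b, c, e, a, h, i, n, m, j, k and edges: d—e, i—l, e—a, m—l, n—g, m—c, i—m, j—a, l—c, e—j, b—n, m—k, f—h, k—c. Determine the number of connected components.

4

Starting from f we can reach f, h. That is one component of size 2.
Starting from b we can reach b, g, n. That is one component of size 3.
Starting from a we can reach a, d, e, j. That is one component of size 4.
Starting from c we can reach c, i, k, l, m. That is one component of size 5.
Total: 4 components.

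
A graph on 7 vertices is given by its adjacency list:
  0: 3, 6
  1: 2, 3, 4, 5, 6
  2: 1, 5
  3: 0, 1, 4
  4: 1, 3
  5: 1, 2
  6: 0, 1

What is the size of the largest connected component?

7

Starting from 0 we can reach 0, 1, 2, 3, 4, 5, 6. That is one component of size 7.
The largest has 7 vertices.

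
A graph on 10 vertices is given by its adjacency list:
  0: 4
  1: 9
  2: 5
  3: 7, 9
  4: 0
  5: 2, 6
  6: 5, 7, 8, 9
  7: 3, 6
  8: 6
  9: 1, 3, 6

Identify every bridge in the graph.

0-4, 1-9, 2-5, 5-6, 6-8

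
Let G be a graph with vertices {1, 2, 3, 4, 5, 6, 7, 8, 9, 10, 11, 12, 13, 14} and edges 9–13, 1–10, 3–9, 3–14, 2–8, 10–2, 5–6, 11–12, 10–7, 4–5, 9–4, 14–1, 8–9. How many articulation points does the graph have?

4

Removing 4 increases the component count from 2 to 3, so 4 is a cut vertex.
Removing 5 increases the component count from 2 to 3, so 5 is a cut vertex.
Removing 9 increases the component count from 2 to 4, so 9 is a cut vertex.
Likewise 10 is a cut vertex.
By contrast removing 14 leaves 2 components; it is not a cut vertex. No other vertex is a cut vertex either.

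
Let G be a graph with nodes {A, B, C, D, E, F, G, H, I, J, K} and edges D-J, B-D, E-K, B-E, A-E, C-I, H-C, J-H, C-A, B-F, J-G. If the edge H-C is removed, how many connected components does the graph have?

H and C are still connected via H-J-D-B-E-A-C, so the component count stays at 1.

1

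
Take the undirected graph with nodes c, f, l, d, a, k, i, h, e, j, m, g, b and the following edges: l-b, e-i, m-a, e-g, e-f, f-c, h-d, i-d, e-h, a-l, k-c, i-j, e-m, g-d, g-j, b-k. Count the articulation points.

1

Removing e increases the component count from 1 to 2, so e is a cut vertex.
By contrast removing d leaves 1 component; it is not a cut vertex. No other vertex is a cut vertex either.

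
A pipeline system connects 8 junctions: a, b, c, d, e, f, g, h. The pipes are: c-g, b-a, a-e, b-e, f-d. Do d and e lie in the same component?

No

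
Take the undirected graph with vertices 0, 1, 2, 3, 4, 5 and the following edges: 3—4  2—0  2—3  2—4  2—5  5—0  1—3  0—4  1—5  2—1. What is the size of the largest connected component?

Starting from 0 we can reach 0, 1, 2, 3, 4, 5. That is one component of size 6.
The largest has 6 vertices.

6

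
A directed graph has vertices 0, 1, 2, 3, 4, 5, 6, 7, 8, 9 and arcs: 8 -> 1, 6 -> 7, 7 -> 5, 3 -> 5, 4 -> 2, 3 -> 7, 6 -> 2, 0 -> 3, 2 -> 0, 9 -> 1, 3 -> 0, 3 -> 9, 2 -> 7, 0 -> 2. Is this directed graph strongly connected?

There is no directed path from 4 to 8, so the graph is not strongly connected.

No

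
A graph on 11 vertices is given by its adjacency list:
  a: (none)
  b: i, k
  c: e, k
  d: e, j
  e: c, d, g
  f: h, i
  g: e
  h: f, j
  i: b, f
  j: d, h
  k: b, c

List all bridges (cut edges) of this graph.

e-g

The edges on the cycle k-c-e-d-j-h-f-i-b-k are not bridges since each lies on that cycle.
But removing g-e disconnects g from e — this is a bridge.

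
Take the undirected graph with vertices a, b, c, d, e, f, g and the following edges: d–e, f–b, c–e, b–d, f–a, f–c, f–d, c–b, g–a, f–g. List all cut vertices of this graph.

Removing f increases the component count from 1 to 2, so f is a cut vertex.
By contrast removing e leaves 1 component; it is not a cut vertex. No other vertex is a cut vertex either.

f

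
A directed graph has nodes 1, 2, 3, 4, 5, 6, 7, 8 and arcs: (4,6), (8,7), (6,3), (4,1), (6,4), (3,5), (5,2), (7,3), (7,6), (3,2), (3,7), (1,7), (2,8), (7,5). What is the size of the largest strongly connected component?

{1, 2, 3, 4, 5, 6, 7, 8} are all mutually reachable — one SCC of size 8.
The largest has 8 vertices.

8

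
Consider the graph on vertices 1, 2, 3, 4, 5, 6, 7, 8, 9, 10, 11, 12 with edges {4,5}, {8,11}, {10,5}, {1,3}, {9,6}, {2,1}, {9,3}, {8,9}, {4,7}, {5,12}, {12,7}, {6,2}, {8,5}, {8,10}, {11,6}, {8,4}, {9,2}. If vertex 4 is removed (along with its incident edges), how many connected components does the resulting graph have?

1

With 4 gone, the remaining components are: {1, 2, 3, 5, 6, 7, 8, 9, 10, 11, 12}.
That is 1 component.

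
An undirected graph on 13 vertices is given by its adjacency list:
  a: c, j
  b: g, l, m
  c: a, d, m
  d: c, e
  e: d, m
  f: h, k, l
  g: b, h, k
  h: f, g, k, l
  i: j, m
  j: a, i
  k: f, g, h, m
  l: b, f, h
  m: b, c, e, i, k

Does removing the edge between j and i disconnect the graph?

No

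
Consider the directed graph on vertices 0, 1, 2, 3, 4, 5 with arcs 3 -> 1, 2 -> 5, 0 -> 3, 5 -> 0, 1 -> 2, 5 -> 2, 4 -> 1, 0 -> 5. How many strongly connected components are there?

2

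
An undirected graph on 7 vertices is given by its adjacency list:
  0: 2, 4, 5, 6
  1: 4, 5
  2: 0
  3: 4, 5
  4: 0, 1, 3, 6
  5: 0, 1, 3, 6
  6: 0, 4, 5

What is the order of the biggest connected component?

Starting from 0 we can reach 0, 1, 2, 3, 4, 5, 6. That is one component of size 7.
The largest has 7 vertices.

7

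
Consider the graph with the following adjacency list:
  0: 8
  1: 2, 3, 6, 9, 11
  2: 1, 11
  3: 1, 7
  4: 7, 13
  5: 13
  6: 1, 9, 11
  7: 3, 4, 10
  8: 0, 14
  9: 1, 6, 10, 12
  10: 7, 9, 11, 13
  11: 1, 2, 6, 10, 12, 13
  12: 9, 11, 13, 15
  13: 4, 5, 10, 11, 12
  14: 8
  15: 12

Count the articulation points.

3

Removing 8 increases the component count from 2 to 3, so 8 is a cut vertex.
Removing 12 increases the component count from 2 to 3, so 12 is a cut vertex.
Removing 13 increases the component count from 2 to 3, so 13 is a cut vertex.
By contrast removing 4 leaves 2 components; it is not a cut vertex. No other vertex is a cut vertex either.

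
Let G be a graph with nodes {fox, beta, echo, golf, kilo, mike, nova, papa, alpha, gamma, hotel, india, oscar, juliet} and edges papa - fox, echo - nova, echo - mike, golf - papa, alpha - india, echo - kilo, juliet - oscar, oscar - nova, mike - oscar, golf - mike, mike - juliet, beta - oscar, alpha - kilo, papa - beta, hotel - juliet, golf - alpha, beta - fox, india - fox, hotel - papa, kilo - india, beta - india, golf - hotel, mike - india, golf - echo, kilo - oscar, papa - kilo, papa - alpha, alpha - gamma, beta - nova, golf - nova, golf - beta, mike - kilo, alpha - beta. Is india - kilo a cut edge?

After removing india - kilo, the path india-alpha-kilo still connects them, so the edge is not a bridge.

No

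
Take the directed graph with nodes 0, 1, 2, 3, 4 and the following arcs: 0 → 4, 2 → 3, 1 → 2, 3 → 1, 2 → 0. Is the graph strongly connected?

There is no directed path from 0 to 2, so the graph is not strongly connected.

No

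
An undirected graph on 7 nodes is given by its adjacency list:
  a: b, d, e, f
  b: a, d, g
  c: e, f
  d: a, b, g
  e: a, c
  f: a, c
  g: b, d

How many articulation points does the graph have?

1

Removing a increases the component count from 1 to 2, so a is a cut vertex.
By contrast removing b leaves 1 component; it is not a cut vertex. No other vertex is a cut vertex either.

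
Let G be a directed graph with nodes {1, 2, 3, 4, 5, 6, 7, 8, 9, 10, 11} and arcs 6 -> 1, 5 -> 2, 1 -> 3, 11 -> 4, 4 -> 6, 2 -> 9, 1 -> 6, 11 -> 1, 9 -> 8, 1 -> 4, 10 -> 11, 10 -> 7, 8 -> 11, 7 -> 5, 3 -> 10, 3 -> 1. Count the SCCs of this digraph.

{1, 2, 3, 4, 5, 6, 7, 8, 9, 10, 11} are all mutually reachable — one SCC of size 11.
That gives 1 strongly connected component.

1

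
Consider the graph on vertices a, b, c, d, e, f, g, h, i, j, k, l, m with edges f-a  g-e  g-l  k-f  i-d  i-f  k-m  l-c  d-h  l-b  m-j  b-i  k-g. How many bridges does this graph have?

The edges on the cycle k-g-l-b-i-f-k are not bridges since each lies on that cycle.
But removing h-d disconnects h from d; removing i-d disconnects i from d; removing g-e disconnects g from e; removing m-j disconnects m from j — these are bridges.
In total 7 edges are bridges.

7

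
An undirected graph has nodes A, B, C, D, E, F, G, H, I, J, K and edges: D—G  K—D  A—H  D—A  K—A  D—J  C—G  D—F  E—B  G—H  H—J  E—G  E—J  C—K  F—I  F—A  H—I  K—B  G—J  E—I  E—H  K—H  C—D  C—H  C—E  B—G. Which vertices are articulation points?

Removing B, for instance, still leaves 1 component. No single vertex removal increases the component count — the graph has no articulation points.

none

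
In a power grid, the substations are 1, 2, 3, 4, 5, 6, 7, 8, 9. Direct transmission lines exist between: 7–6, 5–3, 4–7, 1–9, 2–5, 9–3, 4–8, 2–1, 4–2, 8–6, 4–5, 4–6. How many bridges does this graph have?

0

The edges on the cycle 4-2-1-9-3-5-4 are not bridges since each lies on that cycle.
Every edge lies on some cycle, so there are no bridges.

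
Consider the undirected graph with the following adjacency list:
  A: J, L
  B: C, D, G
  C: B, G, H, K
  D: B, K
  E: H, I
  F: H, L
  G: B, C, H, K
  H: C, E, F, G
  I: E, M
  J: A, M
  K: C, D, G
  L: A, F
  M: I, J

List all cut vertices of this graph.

H

Removing H increases the component count from 1 to 2, so H is a cut vertex.
By contrast removing K leaves 1 component; it is not a cut vertex. No other vertex is a cut vertex either.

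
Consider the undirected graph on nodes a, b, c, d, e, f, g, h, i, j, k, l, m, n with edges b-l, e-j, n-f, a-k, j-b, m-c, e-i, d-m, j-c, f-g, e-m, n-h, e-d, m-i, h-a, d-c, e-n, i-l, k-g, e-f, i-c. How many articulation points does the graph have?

Removing e increases the component count from 1 to 2, so e is a cut vertex.
By contrast removing b leaves 1 component; it is not a cut vertex. No other vertex is a cut vertex either.

1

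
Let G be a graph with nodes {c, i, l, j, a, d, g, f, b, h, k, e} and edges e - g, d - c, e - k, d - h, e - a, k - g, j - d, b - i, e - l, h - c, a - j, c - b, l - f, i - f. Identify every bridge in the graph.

none

The edges on the cycle e-k-g-e are not bridges since each lies on that cycle.
Every edge lies on some cycle, so there are no bridges.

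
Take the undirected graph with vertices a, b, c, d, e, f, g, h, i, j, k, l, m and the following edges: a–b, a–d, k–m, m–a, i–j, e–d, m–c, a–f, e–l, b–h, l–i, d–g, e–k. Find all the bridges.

a-b, a-f, b-h, c-m, d-g, e-l, i-j, i-l

The edges on the cycle e-k-m-a-d-e are not bridges since each lies on that cycle.
But removing e–l disconnects e from l; removing l–i disconnects l from i; removing m–c disconnects m from c; removing f–a disconnects f from a — these are bridges.
In total 8 edges are bridges.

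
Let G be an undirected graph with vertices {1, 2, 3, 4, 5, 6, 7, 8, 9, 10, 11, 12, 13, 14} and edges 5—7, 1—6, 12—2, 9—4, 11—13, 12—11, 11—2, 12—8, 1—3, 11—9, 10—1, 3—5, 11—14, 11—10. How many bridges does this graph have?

11

The edges on the cycle 12-11-2-12 are not bridges since each lies on that cycle.
But removing 11—13 disconnects 11 from 13; removing 11—14 disconnects 11 from 14; removing 6—1 disconnects 6 from 1; removing 3—1 disconnects 3 from 1 — these are bridges.
In total 11 edges are bridges.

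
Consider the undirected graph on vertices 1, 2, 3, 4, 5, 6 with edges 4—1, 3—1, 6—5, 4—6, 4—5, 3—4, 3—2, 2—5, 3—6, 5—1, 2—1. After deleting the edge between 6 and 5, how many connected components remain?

1

6 and 5 are still connected via 6-4-5, so the component count stays at 1.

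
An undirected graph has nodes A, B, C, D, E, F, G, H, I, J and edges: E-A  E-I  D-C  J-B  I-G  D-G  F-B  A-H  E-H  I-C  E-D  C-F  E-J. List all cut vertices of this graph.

E

Removing E increases the component count from 1 to 2, so E is a cut vertex.
By contrast removing G leaves 1 component; it is not a cut vertex. No other vertex is a cut vertex either.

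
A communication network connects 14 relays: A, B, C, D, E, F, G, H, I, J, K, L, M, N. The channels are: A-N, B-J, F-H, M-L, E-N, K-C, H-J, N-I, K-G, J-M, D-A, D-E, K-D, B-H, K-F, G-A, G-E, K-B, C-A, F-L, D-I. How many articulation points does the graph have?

1

Removing K increases the component count from 1 to 2, so K is a cut vertex.
By contrast removing H leaves 1 component; it is not a cut vertex. No other vertex is a cut vertex either.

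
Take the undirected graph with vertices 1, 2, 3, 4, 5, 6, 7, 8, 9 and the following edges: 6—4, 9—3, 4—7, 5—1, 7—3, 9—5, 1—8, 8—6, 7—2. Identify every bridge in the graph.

2-7

The edges on the cycle 9-5-1-8-6-4-7-3-9 are not bridges since each lies on that cycle.
But removing 2—7 disconnects 2 from 7 — this is a bridge.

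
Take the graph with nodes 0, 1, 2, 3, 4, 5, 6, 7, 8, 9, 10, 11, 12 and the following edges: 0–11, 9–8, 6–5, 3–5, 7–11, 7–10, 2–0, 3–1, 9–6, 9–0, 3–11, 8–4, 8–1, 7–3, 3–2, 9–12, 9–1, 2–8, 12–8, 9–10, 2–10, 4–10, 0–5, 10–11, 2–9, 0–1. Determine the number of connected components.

Starting from 0 we can reach 0, 1, 2, 3, 4, 5, 6, 7, 8, 9, 10, 11, 12. That is one component of size 13.
Total: 1 component.

1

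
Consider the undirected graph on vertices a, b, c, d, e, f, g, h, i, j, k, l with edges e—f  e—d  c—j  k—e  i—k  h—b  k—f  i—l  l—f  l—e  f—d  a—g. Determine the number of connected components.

Starting from c we can reach c, j. That is one component of size 2.
Starting from a we can reach a, g. That is one component of size 2.
Starting from b we can reach b, h. That is one component of size 2.
Starting from d we can reach d, e, f, i, k, l. That is one component of size 6.
Total: 4 components.

4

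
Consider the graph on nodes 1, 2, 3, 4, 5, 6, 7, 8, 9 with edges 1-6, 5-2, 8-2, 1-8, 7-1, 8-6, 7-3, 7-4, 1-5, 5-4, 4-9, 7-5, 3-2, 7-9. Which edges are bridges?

The edges on the cycle 1-5-2-8-1 are not bridges since each lies on that cycle.
Every edge lies on some cycle, so there are no bridges.

none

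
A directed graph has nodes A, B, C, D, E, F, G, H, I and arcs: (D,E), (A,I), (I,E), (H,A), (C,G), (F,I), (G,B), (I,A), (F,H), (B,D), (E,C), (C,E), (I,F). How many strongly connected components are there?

2

{B, C, D, E, G} are all mutually reachable — one SCC of size 5.
{A, F, H, I} are all mutually reachable — one SCC of size 4.
That gives 2 strongly connected components.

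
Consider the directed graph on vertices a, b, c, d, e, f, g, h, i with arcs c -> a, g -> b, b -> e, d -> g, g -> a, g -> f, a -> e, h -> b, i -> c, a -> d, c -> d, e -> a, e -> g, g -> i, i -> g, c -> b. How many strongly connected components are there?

3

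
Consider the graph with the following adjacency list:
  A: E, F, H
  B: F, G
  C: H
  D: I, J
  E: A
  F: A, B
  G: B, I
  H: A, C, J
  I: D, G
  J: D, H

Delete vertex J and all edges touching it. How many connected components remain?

With J gone, the remaining components are: {A, B, C, D, E, F, G, H, I}.
That is 1 component.

1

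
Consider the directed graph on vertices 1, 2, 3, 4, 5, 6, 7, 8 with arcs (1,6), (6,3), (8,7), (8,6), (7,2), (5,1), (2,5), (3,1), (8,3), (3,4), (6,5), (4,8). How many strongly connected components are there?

{1, 2, 3, 4, 5, 6, 7, 8} are all mutually reachable — one SCC of size 8.
That gives 1 strongly connected component.

1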